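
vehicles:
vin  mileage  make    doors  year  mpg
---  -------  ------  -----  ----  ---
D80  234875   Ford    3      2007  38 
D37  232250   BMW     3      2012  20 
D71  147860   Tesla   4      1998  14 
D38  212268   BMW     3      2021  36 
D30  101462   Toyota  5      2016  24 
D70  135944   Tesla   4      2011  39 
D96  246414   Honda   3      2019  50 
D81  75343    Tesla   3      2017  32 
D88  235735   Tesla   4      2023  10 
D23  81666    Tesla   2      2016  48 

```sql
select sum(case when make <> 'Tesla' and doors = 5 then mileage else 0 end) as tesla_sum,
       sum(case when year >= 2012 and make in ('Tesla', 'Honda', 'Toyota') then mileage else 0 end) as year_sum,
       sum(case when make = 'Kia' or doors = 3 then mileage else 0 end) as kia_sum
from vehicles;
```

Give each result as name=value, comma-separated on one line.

tesla_sum=101462, year_sum=740620, kia_sum=1001150

[tesla_sum: make <> 'Tesla' and doors = 5]
vin=D80: ✗
vin=D37: ✗
vin=D71: ✗
vin=D38: ✗
vin=D30: ✓ → 101462
vin=D70: ✗
vin=D96: ✗
vin=D81: ✗
vin=D88: ✗
vin=D23: ✗
tesla_sum = 101462
—
[year_sum: year >= 2012 and make in ('Tesla', 'Honda', 'Toyota')]
vin=D80: ✗
vin=D37: ✗
vin=D71: ✗
vin=D38: ✗
vin=D30: ✓ → 101462
vin=D70: ✗
vin=D96: ✓ → 246414
vin=D81: ✓ → 75343
vin=D88: ✓ → 235735
vin=D23: ✓ → 81666
year_sum = 101462 + 246414 + 75343 + 235735 + 81666 = 740620
—
[kia_sum: make = 'Kia' or doors = 3]
vin=D80: ✓ → 234875
vin=D37: ✓ → 232250
vin=D71: ✗
vin=D38: ✓ → 212268
vin=D30: ✗
vin=D70: ✗
vin=D96: ✓ → 246414
vin=D81: ✓ → 75343
vin=D88: ✗
vin=D23: ✗
kia_sum = 234875 + 232250 + 212268 + 246414 + 75343 = 1001150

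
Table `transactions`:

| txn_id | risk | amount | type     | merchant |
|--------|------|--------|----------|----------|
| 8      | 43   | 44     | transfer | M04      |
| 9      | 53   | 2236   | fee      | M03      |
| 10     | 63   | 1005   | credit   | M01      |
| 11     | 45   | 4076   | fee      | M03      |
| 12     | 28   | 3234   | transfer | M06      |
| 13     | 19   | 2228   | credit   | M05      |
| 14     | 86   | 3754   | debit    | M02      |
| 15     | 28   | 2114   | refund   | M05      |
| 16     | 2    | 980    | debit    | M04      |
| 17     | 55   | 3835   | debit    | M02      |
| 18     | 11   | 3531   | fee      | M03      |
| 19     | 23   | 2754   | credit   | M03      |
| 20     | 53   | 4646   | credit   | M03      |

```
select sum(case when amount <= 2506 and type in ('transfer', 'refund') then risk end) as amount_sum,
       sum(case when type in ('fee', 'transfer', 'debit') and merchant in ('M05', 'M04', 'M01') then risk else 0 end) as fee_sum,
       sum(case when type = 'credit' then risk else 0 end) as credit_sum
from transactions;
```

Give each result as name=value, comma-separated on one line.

[amount_sum: amount <= 2506 and type in ('transfer', 'refund')]
txn_id=8: ✓ → 43
txn_id=9: ✗
txn_id=10: ✗
txn_id=11: ✗
txn_id=12: ✗
txn_id=13: ✗
txn_id=14: ✗
txn_id=15: ✓ → 28
txn_id=16: ✗
txn_id=17: ✗
txn_id=18: ✗
txn_id=19: ✗
txn_id=20: ✗
amount_sum = 43 + 28 = 71
—
[fee_sum: type in ('fee', 'transfer', 'debit') and merchant in ('M05', 'M04', 'M01')]
txn_id=8: ✓ → 43
txn_id=9: ✗
txn_id=10: ✗
txn_id=11: ✗
txn_id=12: ✗
txn_id=13: ✗
txn_id=14: ✗
txn_id=15: ✗
txn_id=16: ✓ → 2
txn_id=17: ✗
txn_id=18: ✗
txn_id=19: ✗
txn_id=20: ✗
fee_sum = 43 + 2 = 45
—
[credit_sum: type = 'credit']
txn_id=8: ✗
txn_id=9: ✗
txn_id=10: ✓ → 63
txn_id=11: ✗
txn_id=12: ✗
txn_id=13: ✓ → 19
txn_id=14: ✗
txn_id=15: ✗
txn_id=16: ✗
txn_id=17: ✗
txn_id=18: ✗
txn_id=19: ✓ → 23
txn_id=20: ✓ → 53
credit_sum = 63 + 19 + 23 + 53 = 158

amount_sum=71, fee_sum=45, credit_sum=158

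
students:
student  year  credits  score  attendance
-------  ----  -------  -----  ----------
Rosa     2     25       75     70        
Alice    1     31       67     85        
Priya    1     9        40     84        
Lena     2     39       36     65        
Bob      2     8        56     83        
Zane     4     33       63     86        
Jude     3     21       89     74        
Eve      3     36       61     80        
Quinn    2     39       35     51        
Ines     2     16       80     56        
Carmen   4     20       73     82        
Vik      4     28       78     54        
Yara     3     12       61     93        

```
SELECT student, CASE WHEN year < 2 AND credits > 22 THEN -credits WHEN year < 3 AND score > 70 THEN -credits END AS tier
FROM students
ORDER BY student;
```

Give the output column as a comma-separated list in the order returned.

student=Alice: year < 2 AND credits > 22 → -31
student=Bob: (no match → NULL) → NULL
student=Carmen: (no match → NULL) → NULL
student=Eve: (no match → NULL) → NULL
student=Ines: year < 3 AND score > 70 → -16
student=Jude: (no match → NULL) → NULL
student=Lena: (no match → NULL) → NULL
student=Priya: (no match → NULL) → NULL
student=Quinn: (no match → NULL) → NULL
student=Rosa: year < 3 AND score > 70 → -25
student=Vik: (no match → NULL) → NULL
student=Yara: (no match → NULL) → NULL
student=Zane: (no match → NULL) → NULL

-31, NULL, NULL, NULL, -16, NULL, NULL, NULL, NULL, -25, NULL, NULL, NULL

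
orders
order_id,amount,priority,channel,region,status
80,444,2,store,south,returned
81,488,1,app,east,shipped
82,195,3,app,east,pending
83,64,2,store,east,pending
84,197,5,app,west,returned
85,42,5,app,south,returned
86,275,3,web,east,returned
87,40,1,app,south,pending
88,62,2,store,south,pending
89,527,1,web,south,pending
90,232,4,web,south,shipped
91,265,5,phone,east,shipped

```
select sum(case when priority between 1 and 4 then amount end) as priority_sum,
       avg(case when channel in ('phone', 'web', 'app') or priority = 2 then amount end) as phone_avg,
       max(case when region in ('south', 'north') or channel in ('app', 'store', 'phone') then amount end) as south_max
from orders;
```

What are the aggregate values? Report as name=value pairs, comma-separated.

[priority_sum: priority between 1 and 4]
order_id=80: ✓ → 444
order_id=81: ✓ → 488
order_id=82: ✓ → 195
order_id=83: ✓ → 64
order_id=84: ✗
order_id=85: ✗
order_id=86: ✓ → 275
order_id=87: ✓ → 40
order_id=88: ✓ → 62
order_id=89: ✓ → 527
order_id=90: ✓ → 232
order_id=91: ✗
priority_sum = 444 + 488 + 195 + 64 + 275 + 40 + 62 + 527 + 232 = 2327
—
[phone_avg: channel in ('phone', 'web', 'app') or priority = 2]
order_id=80: ✓ → 444
order_id=81: ✓ → 488
order_id=82: ✓ → 195
order_id=83: ✓ → 64
order_id=84: ✓ → 197
order_id=85: ✓ → 42
order_id=86: ✓ → 275
order_id=87: ✓ → 40
order_id=88: ✓ → 62
order_id=89: ✓ → 527
order_id=90: ✓ → 232
order_id=91: ✓ → 265
phone_avg = (444 + 488 + 195 + 64 + 197 + 42 + 275 + 40 + 62 + 527 + 232 + 265) / 12 = 235.9166666667
—
[south_max: region in ('south', 'north') or channel in ('app', 'store', 'phone')]
order_id=80: ✓ → 444
order_id=81: ✓ → 488
order_id=82: ✓ → 195
order_id=83: ✓ → 64
order_id=84: ✓ → 197
order_id=85: ✓ → 42
order_id=86: ✗
order_id=87: ✓ → 40
order_id=88: ✓ → 62
order_id=89: ✓ → 527
order_id=90: ✓ → 232
order_id=91: ✓ → 265
south_max = MAX(444, 488, 195, 64, 197, 42, 40, 62, 527, 232, 265) = 527

priority_sum=2327, phone_avg=235.9166666667, south_max=527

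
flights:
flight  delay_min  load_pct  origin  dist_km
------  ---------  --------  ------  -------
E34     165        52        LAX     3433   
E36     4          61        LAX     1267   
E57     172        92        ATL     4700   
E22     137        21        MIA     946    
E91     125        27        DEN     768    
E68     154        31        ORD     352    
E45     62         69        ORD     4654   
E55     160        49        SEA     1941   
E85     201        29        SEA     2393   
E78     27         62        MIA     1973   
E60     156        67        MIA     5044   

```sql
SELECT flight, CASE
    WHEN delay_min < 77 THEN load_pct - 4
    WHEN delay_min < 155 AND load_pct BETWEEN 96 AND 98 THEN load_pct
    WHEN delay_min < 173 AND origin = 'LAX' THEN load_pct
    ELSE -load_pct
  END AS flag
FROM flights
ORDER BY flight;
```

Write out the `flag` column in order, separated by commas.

flight=E22: ELSE → -21
flight=E34: delay_min < 173 AND origin = 'LAX' → 52
flight=E36: delay_min < 77 → 57
flight=E45: delay_min < 77 → 65
flight=E55: ELSE → -49
flight=E57: ELSE → -92
flight=E60: ELSE → -67
flight=E68: ELSE → -31
flight=E78: delay_min < 77 → 58
flight=E85: ELSE → -29
flight=E91: ELSE → -27

-21, 52, 57, 65, -49, -92, -67, -31, 58, -29, -27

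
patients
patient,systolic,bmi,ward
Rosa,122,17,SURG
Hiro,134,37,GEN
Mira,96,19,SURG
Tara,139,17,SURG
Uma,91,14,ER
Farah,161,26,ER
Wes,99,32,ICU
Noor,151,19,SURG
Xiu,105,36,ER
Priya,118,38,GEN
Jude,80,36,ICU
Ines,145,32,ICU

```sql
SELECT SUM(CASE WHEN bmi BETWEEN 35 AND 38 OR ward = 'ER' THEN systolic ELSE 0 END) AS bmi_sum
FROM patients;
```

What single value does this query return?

689

patient=Rosa: ✗
patient=Hiro: ✓ → 134
patient=Mira: ✗
patient=Tara: ✗
patient=Uma: ✓ → 91
patient=Farah: ✓ → 161
patient=Wes: ✗
patient=Noor: ✗
patient=Xiu: ✓ → 105
patient=Priya: ✓ → 118
patient=Jude: ✓ → 80
patient=Ines: ✗
bmi_sum = 134 + 91 + 161 + 105 + 118 + 80 = 689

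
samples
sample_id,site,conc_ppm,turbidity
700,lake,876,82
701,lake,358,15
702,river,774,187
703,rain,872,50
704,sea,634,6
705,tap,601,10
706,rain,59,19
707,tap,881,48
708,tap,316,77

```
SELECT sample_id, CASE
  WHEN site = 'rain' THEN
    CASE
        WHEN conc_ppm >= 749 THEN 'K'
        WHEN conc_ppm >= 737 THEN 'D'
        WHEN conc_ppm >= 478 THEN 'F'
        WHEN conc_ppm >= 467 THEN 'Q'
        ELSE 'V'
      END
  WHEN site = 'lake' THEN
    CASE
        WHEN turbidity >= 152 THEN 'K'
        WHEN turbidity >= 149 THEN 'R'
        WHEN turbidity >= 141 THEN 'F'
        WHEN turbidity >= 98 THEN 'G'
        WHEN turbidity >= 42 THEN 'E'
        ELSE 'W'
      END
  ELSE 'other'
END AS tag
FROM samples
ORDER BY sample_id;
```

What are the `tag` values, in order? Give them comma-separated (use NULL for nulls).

E, W, other, K, other, other, V, other, other

sample_id=700: site='lake' → inner[turbidity >= 42] → E
sample_id=701: site='lake' → inner[ELSE] → W
sample_id=702: site='river' → outer ELSE → other
sample_id=703: site='rain' → inner[conc_ppm >= 749] → K
sample_id=704: site='sea' → outer ELSE → other
sample_id=705: site='tap' → outer ELSE → other
sample_id=706: site='rain' → inner[ELSE] → V
sample_id=707: site='tap' → outer ELSE → other
sample_id=708: site='tap' → outer ELSE → other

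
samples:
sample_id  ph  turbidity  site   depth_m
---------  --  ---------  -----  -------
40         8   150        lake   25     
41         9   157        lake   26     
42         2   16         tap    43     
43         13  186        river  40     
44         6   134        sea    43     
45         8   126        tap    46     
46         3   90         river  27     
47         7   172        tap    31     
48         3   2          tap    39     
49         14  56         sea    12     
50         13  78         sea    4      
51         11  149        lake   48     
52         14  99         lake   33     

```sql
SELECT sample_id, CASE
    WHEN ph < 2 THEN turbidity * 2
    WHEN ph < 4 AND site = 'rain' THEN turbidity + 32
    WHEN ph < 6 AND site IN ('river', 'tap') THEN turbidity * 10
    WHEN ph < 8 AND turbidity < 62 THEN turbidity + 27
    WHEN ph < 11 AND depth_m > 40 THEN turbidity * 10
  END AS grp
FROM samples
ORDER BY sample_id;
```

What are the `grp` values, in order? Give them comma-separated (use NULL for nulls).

sample_id=40: (no match → NULL) → NULL
sample_id=41: (no match → NULL) → NULL
sample_id=42: ph < 6 AND site IN ('river', 'tap') → 160
sample_id=43: (no match → NULL) → NULL
sample_id=44: ph < 11 AND depth_m > 40 → 1340
sample_id=45: ph < 11 AND depth_m > 40 → 1260
sample_id=46: ph < 6 AND site IN ('river', 'tap') → 900
sample_id=47: (no match → NULL) → NULL
sample_id=48: ph < 6 AND site IN ('river', 'tap') → 20
sample_id=49: (no match → NULL) → NULL
sample_id=50: (no match → NULL) → NULL
sample_id=51: (no match → NULL) → NULL
sample_id=52: (no match → NULL) → NULL

NULL, NULL, 160, NULL, 1340, 1260, 900, NULL, 20, NULL, NULL, NULL, NULL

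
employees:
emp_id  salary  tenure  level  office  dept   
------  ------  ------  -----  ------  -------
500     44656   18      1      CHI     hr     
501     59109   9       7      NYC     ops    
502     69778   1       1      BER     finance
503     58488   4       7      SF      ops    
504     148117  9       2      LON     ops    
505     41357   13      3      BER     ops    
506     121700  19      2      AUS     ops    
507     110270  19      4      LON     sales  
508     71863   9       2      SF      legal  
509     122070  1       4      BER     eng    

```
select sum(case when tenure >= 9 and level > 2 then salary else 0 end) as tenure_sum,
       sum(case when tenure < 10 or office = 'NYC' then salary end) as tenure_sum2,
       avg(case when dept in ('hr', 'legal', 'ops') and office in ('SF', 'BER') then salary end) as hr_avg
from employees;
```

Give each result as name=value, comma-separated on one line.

tenure_sum=210736, tenure_sum2=529425, hr_avg=57236

[tenure_sum: tenure >= 9 and level > 2]
emp_id=500: ✗
emp_id=501: ✓ → 59109
emp_id=502: ✗
emp_id=503: ✗
emp_id=504: ✗
emp_id=505: ✓ → 41357
emp_id=506: ✗
emp_id=507: ✓ → 110270
emp_id=508: ✗
emp_id=509: ✗
tenure_sum = 59109 + 41357 + 110270 = 210736
—
[tenure_sum2: tenure < 10 or office = 'NYC']
emp_id=500: ✗
emp_id=501: ✓ → 59109
emp_id=502: ✓ → 69778
emp_id=503: ✓ → 58488
emp_id=504: ✓ → 148117
emp_id=505: ✗
emp_id=506: ✗
emp_id=507: ✗
emp_id=508: ✓ → 71863
emp_id=509: ✓ → 122070
tenure_sum2 = 59109 + 69778 + 58488 + 148117 + 71863 + 122070 = 529425
—
[hr_avg: dept in ('hr', 'legal', 'ops') and office in ('SF', 'BER')]
emp_id=500: ✗
emp_id=501: ✗
emp_id=502: ✗
emp_id=503: ✓ → 58488
emp_id=504: ✗
emp_id=505: ✓ → 41357
emp_id=506: ✗
emp_id=507: ✗
emp_id=508: ✓ → 71863
emp_id=509: ✗
hr_avg = (58488 + 41357 + 71863) / 3 = 57236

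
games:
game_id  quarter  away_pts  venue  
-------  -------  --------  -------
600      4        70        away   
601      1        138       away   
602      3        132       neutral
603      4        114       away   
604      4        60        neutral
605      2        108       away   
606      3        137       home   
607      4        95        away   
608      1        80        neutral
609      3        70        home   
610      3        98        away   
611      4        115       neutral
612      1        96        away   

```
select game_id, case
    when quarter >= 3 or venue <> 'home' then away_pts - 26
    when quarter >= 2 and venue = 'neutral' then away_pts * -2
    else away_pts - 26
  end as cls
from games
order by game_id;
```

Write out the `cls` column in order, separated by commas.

game_id=600: quarter >= 3 or venue <> 'home' → 44
game_id=601: quarter >= 3 or venue <> 'home' → 112
game_id=602: quarter >= 3 or venue <> 'home' → 106
game_id=603: quarter >= 3 or venue <> 'home' → 88
game_id=604: quarter >= 3 or venue <> 'home' → 34
game_id=605: quarter >= 3 or venue <> 'home' → 82
game_id=606: quarter >= 3 or venue <> 'home' → 111
game_id=607: quarter >= 3 or venue <> 'home' → 69
game_id=608: quarter >= 3 or venue <> 'home' → 54
game_id=609: quarter >= 3 or venue <> 'home' → 44
game_id=610: quarter >= 3 or venue <> 'home' → 72
game_id=611: quarter >= 3 or venue <> 'home' → 89
game_id=612: quarter >= 3 or venue <> 'home' → 70

44, 112, 106, 88, 34, 82, 111, 69, 54, 44, 72, 89, 70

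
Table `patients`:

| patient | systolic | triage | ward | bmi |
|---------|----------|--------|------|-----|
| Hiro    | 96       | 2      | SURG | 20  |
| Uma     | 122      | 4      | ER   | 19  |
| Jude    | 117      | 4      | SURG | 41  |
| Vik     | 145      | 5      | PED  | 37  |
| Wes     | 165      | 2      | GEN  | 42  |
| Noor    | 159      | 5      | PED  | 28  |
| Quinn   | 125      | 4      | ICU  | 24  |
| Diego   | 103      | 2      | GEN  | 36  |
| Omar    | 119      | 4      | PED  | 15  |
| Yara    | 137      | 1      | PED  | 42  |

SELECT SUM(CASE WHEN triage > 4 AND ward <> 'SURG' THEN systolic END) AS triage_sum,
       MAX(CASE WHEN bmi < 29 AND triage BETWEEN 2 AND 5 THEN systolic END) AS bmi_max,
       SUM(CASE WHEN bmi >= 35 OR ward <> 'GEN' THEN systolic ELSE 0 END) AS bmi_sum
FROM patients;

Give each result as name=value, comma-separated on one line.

triage_sum=304, bmi_max=159, bmi_sum=1288

[triage_sum: triage > 4 AND ward <> 'SURG']
patient=Hiro: ✗
patient=Uma: ✗
patient=Jude: ✗
patient=Vik: ✓ → 145
patient=Wes: ✗
patient=Noor: ✓ → 159
patient=Quinn: ✗
patient=Diego: ✗
patient=Omar: ✗
patient=Yara: ✗
triage_sum = 145 + 159 = 304
—
[bmi_max: bmi < 29 AND triage BETWEEN 2 AND 5]
patient=Hiro: ✓ → 96
patient=Uma: ✓ → 122
patient=Jude: ✗
patient=Vik: ✗
patient=Wes: ✗
patient=Noor: ✓ → 159
patient=Quinn: ✓ → 125
patient=Diego: ✗
patient=Omar: ✓ → 119
patient=Yara: ✗
bmi_max = MAX(96, 122, 159, 125, 119) = 159
—
[bmi_sum: bmi >= 35 OR ward <> 'GEN']
patient=Hiro: ✓ → 96
patient=Uma: ✓ → 122
patient=Jude: ✓ → 117
patient=Vik: ✓ → 145
patient=Wes: ✓ → 165
patient=Noor: ✓ → 159
patient=Quinn: ✓ → 125
patient=Diego: ✓ → 103
patient=Omar: ✓ → 119
patient=Yara: ✓ → 137
bmi_sum = 96 + 122 + 117 + 145 + 165 + 159 + 125 + 103 + 119 + 137 = 1288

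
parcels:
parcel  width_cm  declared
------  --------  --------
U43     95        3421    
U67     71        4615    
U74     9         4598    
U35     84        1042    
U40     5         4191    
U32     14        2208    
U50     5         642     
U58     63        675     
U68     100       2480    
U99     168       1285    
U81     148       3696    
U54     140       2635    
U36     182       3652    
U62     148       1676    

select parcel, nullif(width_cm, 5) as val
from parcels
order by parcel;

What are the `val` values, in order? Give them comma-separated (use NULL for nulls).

14, 84, 182, NULL, 95, NULL, 140, 63, 148, 71, 100, 9, 148, 168

parcel=U32: width_cm=14 vs 5: differ → 14
parcel=U35: width_cm=84 vs 5: differ → 84
parcel=U36: width_cm=182 vs 5: differ → 182
parcel=U40: width_cm=5 vs 5: equal → NULL
parcel=U43: width_cm=95 vs 5: differ → 95
parcel=U50: width_cm=5 vs 5: equal → NULL
parcel=U54: width_cm=140 vs 5: differ → 140
parcel=U58: width_cm=63 vs 5: differ → 63
parcel=U62: width_cm=148 vs 5: differ → 148
parcel=U67: width_cm=71 vs 5: differ → 71
parcel=U68: width_cm=100 vs 5: differ → 100
parcel=U74: width_cm=9 vs 5: differ → 9
parcel=U81: width_cm=148 vs 5: differ → 148
parcel=U99: width_cm=168 vs 5: differ → 168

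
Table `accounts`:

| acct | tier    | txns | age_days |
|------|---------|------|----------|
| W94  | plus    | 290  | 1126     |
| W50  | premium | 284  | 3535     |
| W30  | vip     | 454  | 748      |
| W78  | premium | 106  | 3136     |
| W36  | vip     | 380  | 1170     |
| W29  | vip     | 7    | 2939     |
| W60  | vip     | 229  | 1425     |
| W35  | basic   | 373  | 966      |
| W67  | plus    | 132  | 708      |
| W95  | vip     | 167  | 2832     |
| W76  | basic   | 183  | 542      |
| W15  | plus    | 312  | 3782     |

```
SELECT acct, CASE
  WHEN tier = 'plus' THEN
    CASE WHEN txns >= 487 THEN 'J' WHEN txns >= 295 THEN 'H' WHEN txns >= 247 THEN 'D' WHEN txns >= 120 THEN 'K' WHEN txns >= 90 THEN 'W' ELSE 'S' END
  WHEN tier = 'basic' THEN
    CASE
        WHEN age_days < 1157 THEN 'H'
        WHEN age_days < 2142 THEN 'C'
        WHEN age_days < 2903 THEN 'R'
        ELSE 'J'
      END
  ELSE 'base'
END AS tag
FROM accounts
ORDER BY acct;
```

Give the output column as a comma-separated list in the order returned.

acct=W15: tier='plus' → inner[txns >= 295] → H
acct=W29: tier='vip' → outer ELSE → base
acct=W30: tier='vip' → outer ELSE → base
acct=W35: tier='basic' → inner[age_days < 1157] → H
acct=W36: tier='vip' → outer ELSE → base
acct=W50: tier='premium' → outer ELSE → base
acct=W60: tier='vip' → outer ELSE → base
acct=W67: tier='plus' → inner[txns >= 120] → K
acct=W76: tier='basic' → inner[age_days < 1157] → H
acct=W78: tier='premium' → outer ELSE → base
acct=W94: tier='plus' → inner[txns >= 247] → D
acct=W95: tier='vip' → outer ELSE → base

H, base, base, H, base, base, base, K, H, base, D, base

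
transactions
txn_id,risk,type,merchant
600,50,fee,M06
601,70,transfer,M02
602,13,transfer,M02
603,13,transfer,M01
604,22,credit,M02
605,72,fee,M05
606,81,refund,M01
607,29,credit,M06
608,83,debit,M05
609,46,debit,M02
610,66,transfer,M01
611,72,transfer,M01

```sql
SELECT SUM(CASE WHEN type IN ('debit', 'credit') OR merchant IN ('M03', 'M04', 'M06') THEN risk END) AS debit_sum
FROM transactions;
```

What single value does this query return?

230

txn_id=600: ✓ → 50
txn_id=601: ✗
txn_id=602: ✗
txn_id=603: ✗
txn_id=604: ✓ → 22
txn_id=605: ✗
txn_id=606: ✗
txn_id=607: ✓ → 29
txn_id=608: ✓ → 83
txn_id=609: ✓ → 46
txn_id=610: ✗
txn_id=611: ✗
debit_sum = 50 + 22 + 29 + 83 + 46 = 230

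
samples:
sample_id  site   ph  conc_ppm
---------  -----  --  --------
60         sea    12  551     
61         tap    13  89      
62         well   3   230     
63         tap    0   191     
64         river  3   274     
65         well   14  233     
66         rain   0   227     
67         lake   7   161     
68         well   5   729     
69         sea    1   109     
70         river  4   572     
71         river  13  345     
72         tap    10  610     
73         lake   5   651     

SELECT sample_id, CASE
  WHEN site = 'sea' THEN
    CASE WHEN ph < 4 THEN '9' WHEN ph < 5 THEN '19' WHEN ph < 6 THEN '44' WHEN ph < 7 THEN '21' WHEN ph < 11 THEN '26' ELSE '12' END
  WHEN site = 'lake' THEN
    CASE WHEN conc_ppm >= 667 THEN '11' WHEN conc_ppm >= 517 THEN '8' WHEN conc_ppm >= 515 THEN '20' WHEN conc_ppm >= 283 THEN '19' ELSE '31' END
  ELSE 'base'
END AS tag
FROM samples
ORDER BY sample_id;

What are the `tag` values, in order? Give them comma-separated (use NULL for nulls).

sample_id=60: site='sea' → inner[ELSE] → 12
sample_id=61: site='tap' → outer ELSE → base
sample_id=62: site='well' → outer ELSE → base
sample_id=63: site='tap' → outer ELSE → base
sample_id=64: site='river' → outer ELSE → base
sample_id=65: site='well' → outer ELSE → base
sample_id=66: site='rain' → outer ELSE → base
sample_id=67: site='lake' → inner[ELSE] → 31
sample_id=68: site='well' → outer ELSE → base
sample_id=69: site='sea' → inner[ph < 4] → 9
sample_id=70: site='river' → outer ELSE → base
sample_id=71: site='river' → outer ELSE → base
sample_id=72: site='tap' → outer ELSE → base
sample_id=73: site='lake' → inner[conc_ppm >= 517] → 8

12, base, base, base, base, base, base, 31, base, 9, base, base, base, 8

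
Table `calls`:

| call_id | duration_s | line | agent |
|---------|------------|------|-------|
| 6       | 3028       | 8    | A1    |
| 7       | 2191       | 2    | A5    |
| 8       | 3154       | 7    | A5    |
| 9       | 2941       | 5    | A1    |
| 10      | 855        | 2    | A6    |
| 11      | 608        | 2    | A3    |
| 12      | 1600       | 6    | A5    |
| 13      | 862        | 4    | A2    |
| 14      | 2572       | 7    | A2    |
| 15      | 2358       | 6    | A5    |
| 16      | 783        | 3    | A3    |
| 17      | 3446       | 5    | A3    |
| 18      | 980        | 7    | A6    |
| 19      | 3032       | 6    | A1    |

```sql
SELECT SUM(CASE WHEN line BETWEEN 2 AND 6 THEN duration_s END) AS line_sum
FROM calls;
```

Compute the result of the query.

call_id=6: ✗
call_id=7: ✓ → 2191
call_id=8: ✗
call_id=9: ✓ → 2941
call_id=10: ✓ → 855
call_id=11: ✓ → 608
call_id=12: ✓ → 1600
call_id=13: ✓ → 862
call_id=14: ✗
call_id=15: ✓ → 2358
call_id=16: ✓ → 783
call_id=17: ✓ → 3446
call_id=18: ✗
call_id=19: ✓ → 3032
line_sum = 2191 + 2941 + 855 + 608 + 1600 + 862 + 2358 + 783 + 3446 + 3032 = 18676

18676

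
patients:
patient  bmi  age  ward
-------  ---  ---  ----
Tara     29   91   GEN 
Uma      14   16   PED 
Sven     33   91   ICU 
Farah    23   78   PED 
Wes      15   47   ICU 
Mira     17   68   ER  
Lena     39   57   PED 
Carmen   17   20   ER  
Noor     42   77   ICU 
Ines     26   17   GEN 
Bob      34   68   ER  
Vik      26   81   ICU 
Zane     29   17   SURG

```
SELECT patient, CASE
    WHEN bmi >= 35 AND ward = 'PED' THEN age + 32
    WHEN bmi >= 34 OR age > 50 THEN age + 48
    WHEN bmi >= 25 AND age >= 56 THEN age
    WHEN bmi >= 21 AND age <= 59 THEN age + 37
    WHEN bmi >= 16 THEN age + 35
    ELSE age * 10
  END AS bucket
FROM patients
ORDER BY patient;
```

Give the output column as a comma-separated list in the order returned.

116, 55, 126, 54, 89, 116, 125, 139, 139, 160, 129, 470, 54

patient=Bob: bmi >= 34 OR age > 50 → 116
patient=Carmen: bmi >= 16 → 55
patient=Farah: bmi >= 34 OR age > 50 → 126
patient=Ines: bmi >= 21 AND age <= 59 → 54
patient=Lena: bmi >= 35 AND ward = 'PED' → 89
patient=Mira: bmi >= 34 OR age > 50 → 116
patient=Noor: bmi >= 34 OR age > 50 → 125
patient=Sven: bmi >= 34 OR age > 50 → 139
patient=Tara: bmi >= 34 OR age > 50 → 139
patient=Uma: ELSE → 160
patient=Vik: bmi >= 34 OR age > 50 → 129
patient=Wes: ELSE → 470
patient=Zane: bmi >= 21 AND age <= 59 → 54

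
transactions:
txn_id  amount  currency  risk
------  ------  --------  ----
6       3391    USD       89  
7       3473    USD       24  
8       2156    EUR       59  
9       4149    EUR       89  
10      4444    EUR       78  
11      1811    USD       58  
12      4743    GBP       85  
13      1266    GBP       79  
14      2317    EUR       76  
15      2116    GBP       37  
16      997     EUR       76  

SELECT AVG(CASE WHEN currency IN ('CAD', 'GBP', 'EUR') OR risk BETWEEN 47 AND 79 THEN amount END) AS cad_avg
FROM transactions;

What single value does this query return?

2666.5555555556

txn_id=6: ✗
txn_id=7: ✗
txn_id=8: ✓ → 2156
txn_id=9: ✓ → 4149
txn_id=10: ✓ → 4444
txn_id=11: ✓ → 1811
txn_id=12: ✓ → 4743
txn_id=13: ✓ → 1266
txn_id=14: ✓ → 2317
txn_id=15: ✓ → 2116
txn_id=16: ✓ → 997
cad_avg = (2156 + 4149 + 4444 + 1811 + 4743 + 1266 + 2317 + 2116 + 997) / 9 = 2666.5555555556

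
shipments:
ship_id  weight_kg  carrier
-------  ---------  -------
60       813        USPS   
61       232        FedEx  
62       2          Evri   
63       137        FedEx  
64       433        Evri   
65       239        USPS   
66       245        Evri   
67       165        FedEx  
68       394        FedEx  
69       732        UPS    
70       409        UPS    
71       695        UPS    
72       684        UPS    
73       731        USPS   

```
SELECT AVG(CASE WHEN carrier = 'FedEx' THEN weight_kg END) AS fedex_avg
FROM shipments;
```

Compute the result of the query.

ship_id=60: ✗
ship_id=61: ✓ → 232
ship_id=62: ✗
ship_id=63: ✓ → 137
ship_id=64: ✗
ship_id=65: ✗
ship_id=66: ✗
ship_id=67: ✓ → 165
ship_id=68: ✓ → 394
ship_id=69: ✗
ship_id=70: ✗
ship_id=71: ✗
ship_id=72: ✗
ship_id=73: ✗
fedex_avg = (232 + 137 + 165 + 394) / 4 = 232

232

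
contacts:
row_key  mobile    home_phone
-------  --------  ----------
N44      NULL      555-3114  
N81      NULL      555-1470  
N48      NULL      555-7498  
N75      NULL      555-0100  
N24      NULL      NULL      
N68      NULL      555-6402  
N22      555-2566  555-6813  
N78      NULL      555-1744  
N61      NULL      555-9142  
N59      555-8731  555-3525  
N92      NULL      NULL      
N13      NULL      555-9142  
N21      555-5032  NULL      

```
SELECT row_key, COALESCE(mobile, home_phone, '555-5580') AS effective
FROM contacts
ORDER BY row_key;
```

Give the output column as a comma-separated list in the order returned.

555-9142, 555-5032, 555-2566, 555-5580, 555-3114, 555-7498, 555-8731, 555-9142, 555-6402, 555-0100, 555-1744, 555-1470, 555-5580

row_key=N13: mobile=NULL, home_phone=555-9142 → 555-9142
row_key=N21: mobile=555-5032 → 555-5032
row_key=N22: mobile=555-2566 → 555-2566
row_key=N24: mobile=NULL, home_phone=NULL, → literal 555-5580 → 555-5580
row_key=N44: mobile=NULL, home_phone=555-3114 → 555-3114
row_key=N48: mobile=NULL, home_phone=555-7498 → 555-7498
row_key=N59: mobile=555-8731 → 555-8731
row_key=N61: mobile=NULL, home_phone=555-9142 → 555-9142
row_key=N68: mobile=NULL, home_phone=555-6402 → 555-6402
row_key=N75: mobile=NULL, home_phone=555-0100 → 555-0100
row_key=N78: mobile=NULL, home_phone=555-1744 → 555-1744
row_key=N81: mobile=NULL, home_phone=555-1470 → 555-1470
row_key=N92: mobile=NULL, home_phone=NULL, → literal 555-5580 → 555-5580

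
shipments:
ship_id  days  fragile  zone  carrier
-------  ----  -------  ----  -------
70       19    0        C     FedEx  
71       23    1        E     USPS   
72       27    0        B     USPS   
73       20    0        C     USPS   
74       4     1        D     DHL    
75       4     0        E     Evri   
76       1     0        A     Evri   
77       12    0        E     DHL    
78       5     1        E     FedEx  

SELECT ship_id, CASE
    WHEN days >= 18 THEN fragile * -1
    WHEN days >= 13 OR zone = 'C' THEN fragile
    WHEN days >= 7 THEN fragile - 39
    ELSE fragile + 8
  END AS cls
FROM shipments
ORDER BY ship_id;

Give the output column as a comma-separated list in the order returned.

ship_id=70: days >= 18 → 0
ship_id=71: days >= 18 → -1
ship_id=72: days >= 18 → 0
ship_id=73: days >= 18 → 0
ship_id=74: ELSE → 9
ship_id=75: ELSE → 8
ship_id=76: ELSE → 8
ship_id=77: days >= 7 → -39
ship_id=78: ELSE → 9

0, -1, 0, 0, 9, 8, 8, -39, 9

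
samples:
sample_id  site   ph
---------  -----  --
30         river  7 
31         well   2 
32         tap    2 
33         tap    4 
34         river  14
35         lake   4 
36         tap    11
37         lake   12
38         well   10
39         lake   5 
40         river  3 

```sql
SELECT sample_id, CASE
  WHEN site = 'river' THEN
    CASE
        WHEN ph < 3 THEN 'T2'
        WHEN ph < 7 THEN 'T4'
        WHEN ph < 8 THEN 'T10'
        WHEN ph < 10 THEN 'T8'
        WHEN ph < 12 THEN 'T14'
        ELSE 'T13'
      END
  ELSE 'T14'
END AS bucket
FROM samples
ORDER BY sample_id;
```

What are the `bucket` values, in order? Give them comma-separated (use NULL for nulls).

T10, T14, T14, T14, T13, T14, T14, T14, T14, T14, T4

sample_id=30: site='river' → inner[ph < 8] → T10
sample_id=31: site='well' → outer ELSE → T14
sample_id=32: site='tap' → outer ELSE → T14
sample_id=33: site='tap' → outer ELSE → T14
sample_id=34: site='river' → inner[ELSE] → T13
sample_id=35: site='lake' → outer ELSE → T14
sample_id=36: site='tap' → outer ELSE → T14
sample_id=37: site='lake' → outer ELSE → T14
sample_id=38: site='well' → outer ELSE → T14
sample_id=39: site='lake' → outer ELSE → T14
sample_id=40: site='river' → inner[ph < 7] → T4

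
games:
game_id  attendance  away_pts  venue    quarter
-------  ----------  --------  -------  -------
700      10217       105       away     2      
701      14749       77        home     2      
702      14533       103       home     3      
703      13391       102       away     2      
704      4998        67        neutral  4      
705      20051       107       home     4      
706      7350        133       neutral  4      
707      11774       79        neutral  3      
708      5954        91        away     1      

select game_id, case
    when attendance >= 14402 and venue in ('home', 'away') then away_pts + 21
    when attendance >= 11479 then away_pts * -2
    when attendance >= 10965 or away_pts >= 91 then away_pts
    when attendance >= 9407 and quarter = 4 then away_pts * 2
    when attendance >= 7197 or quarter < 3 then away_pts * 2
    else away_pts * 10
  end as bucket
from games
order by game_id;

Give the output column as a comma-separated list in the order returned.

game_id=700: attendance >= 10965 or away_pts >= 91 → 105
game_id=701: attendance >= 14402 and venue in ('home', 'away') → 98
game_id=702: attendance >= 14402 and venue in ('home', 'away') → 124
game_id=703: attendance >= 11479 → -204
game_id=704: ELSE → 670
game_id=705: attendance >= 14402 and venue in ('home', 'away') → 128
game_id=706: attendance >= 10965 or away_pts >= 91 → 133
game_id=707: attendance >= 11479 → -158
game_id=708: attendance >= 10965 or away_pts >= 91 → 91

105, 98, 124, -204, 670, 128, 133, -158, 91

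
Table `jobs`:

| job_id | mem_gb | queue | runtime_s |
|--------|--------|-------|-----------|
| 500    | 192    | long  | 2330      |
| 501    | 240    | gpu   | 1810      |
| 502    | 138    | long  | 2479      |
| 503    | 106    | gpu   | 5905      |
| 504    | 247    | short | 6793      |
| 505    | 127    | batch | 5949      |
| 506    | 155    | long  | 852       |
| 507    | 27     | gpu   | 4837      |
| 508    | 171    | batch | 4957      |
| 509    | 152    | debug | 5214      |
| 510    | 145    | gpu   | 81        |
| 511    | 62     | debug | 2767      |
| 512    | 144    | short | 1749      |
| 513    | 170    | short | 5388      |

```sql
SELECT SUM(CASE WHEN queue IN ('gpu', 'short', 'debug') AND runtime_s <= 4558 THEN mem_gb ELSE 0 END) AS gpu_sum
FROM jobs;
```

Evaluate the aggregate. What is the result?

591

job_id=500: ✗
job_id=501: ✓ → 240
job_id=502: ✗
job_id=503: ✗
job_id=504: ✗
job_id=505: ✗
job_id=506: ✗
job_id=507: ✗
job_id=508: ✗
job_id=509: ✗
job_id=510: ✓ → 145
job_id=511: ✓ → 62
job_id=512: ✓ → 144
job_id=513: ✗
gpu_sum = 240 + 145 + 62 + 144 = 591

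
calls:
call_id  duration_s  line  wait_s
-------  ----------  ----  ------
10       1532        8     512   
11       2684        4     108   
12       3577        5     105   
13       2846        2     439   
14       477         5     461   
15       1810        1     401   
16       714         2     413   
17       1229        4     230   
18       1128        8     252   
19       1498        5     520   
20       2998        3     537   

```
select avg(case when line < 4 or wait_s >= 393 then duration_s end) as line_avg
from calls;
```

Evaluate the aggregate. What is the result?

1696.4285714286

call_id=10: ✓ → 1532
call_id=11: ✗
call_id=12: ✗
call_id=13: ✓ → 2846
call_id=14: ✓ → 477
call_id=15: ✓ → 1810
call_id=16: ✓ → 714
call_id=17: ✗
call_id=18: ✗
call_id=19: ✓ → 1498
call_id=20: ✓ → 2998
line_avg = (1532 + 2846 + 477 + 1810 + 714 + 1498 + 2998) / 7 = 1696.4285714286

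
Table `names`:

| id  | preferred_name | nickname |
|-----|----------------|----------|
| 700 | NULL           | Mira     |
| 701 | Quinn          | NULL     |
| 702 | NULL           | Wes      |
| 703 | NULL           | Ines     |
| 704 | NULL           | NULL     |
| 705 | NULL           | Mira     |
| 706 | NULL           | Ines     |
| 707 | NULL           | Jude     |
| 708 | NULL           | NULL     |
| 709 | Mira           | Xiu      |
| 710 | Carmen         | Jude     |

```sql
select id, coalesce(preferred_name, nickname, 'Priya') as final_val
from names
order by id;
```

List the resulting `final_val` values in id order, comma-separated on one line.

id=700: preferred_name=NULL, nickname=Mira → Mira
id=701: preferred_name=Quinn → Quinn
id=702: preferred_name=NULL, nickname=Wes → Wes
id=703: preferred_name=NULL, nickname=Ines → Ines
id=704: preferred_name=NULL, nickname=NULL, → literal Priya → Priya
id=705: preferred_name=NULL, nickname=Mira → Mira
id=706: preferred_name=NULL, nickname=Ines → Ines
id=707: preferred_name=NULL, nickname=Jude → Jude
id=708: preferred_name=NULL, nickname=NULL, → literal Priya → Priya
id=709: preferred_name=Mira → Mira
id=710: preferred_name=Carmen → Carmen

Mira, Quinn, Wes, Ines, Priya, Mira, Ines, Jude, Priya, Mira, Carmen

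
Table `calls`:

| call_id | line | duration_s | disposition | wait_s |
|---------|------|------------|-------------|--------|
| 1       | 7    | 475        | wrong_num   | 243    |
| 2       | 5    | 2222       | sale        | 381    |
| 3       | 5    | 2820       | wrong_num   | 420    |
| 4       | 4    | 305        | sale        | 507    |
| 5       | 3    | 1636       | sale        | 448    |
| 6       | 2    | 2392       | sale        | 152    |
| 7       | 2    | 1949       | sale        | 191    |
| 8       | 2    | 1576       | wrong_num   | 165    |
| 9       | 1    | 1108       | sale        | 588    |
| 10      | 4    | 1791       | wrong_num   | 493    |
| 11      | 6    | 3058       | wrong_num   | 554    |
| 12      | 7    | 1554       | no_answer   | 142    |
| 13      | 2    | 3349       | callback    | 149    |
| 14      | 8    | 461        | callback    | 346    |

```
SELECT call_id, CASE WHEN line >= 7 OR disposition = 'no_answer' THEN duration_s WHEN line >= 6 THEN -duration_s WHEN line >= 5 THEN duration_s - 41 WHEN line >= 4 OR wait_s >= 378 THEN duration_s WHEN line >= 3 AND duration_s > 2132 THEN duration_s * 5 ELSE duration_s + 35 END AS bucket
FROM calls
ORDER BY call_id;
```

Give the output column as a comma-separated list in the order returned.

475, 2181, 2779, 305, 1636, 2427, 1984, 1611, 1108, 1791, -3058, 1554, 3384, 461

call_id=1: line >= 7 OR disposition = 'no_answer' → 475
call_id=2: line >= 5 → 2181
call_id=3: line >= 5 → 2779
call_id=4: line >= 4 OR wait_s >= 378 → 305
call_id=5: line >= 4 OR wait_s >= 378 → 1636
call_id=6: ELSE → 2427
call_id=7: ELSE → 1984
call_id=8: ELSE → 1611
call_id=9: line >= 4 OR wait_s >= 378 → 1108
call_id=10: line >= 4 OR wait_s >= 378 → 1791
call_id=11: line >= 6 → -3058
call_id=12: line >= 7 OR disposition = 'no_answer' → 1554
call_id=13: ELSE → 3384
call_id=14: line >= 7 OR disposition = 'no_answer' → 461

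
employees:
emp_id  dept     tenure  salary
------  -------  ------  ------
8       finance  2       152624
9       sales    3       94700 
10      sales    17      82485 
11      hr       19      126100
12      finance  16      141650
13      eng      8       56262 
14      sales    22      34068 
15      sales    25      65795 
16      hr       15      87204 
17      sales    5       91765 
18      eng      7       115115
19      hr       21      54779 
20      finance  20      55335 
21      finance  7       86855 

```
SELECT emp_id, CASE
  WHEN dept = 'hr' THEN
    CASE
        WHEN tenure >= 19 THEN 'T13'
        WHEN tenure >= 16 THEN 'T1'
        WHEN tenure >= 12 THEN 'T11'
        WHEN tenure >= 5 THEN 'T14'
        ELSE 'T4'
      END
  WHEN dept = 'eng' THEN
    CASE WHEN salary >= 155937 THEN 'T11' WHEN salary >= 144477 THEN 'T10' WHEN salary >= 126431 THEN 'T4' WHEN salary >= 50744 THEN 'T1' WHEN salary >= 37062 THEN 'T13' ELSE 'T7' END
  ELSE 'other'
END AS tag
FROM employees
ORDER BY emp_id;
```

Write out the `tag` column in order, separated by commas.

other, other, other, T13, other, T1, other, other, T11, other, T1, T13, other, other

emp_id=8: dept='finance' → outer ELSE → other
emp_id=9: dept='sales' → outer ELSE → other
emp_id=10: dept='sales' → outer ELSE → other
emp_id=11: dept='hr' → inner[tenure >= 19] → T13
emp_id=12: dept='finance' → outer ELSE → other
emp_id=13: dept='eng' → inner[salary >= 50744] → T1
emp_id=14: dept='sales' → outer ELSE → other
emp_id=15: dept='sales' → outer ELSE → other
emp_id=16: dept='hr' → inner[tenure >= 12] → T11
emp_id=17: dept='sales' → outer ELSE → other
emp_id=18: dept='eng' → inner[salary >= 50744] → T1
emp_id=19: dept='hr' → inner[tenure >= 19] → T13
emp_id=20: dept='finance' → outer ELSE → other
emp_id=21: dept='finance' → outer ELSE → other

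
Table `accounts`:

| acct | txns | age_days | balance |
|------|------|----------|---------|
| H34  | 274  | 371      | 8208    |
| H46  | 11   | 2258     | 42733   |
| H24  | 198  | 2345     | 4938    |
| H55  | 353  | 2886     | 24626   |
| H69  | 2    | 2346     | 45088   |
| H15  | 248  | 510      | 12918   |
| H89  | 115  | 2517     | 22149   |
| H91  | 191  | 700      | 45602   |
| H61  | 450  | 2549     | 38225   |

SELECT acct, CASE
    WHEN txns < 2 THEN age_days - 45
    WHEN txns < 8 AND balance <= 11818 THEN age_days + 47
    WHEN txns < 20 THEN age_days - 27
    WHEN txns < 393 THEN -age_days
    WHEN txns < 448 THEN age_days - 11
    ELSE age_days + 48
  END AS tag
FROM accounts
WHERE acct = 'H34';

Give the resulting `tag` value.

-371

acct = H34: txns=274, age_days=371, balance=8208.
txns < 2 → false
txns < 8 AND balance <= 11818 → false
txns < 20 → false
txns < 393 → true → -371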